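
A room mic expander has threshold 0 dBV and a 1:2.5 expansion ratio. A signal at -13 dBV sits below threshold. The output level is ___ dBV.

-32.5 dBV

Below threshold, a 1:2.5 expander applies gain = (2.5−1)×(T − x) of attenuation.
(2.5−1) × 13 = 19.5 dB, so output = -13 − 19.5 = -32.5 dBV.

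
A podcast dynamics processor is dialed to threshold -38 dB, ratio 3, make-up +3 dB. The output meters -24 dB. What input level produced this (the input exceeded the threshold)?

-5 dB

Remove make-up: -24 − 3 = -27 dB.
The compressed level sits -27 − (-38) = 11 dB over threshold.
Input overshoot = R × output overshoot = 33 dB → input = -38 + 33 = -5 dB.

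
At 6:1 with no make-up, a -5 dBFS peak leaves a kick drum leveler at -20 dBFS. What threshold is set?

-23 dBFS

Input is 18 dB above T (since output overshoot × R = input overshoot: (-20 − T)·6 = -5 − T gives T = -23 dBFS).
Check: -23 + (-5 − (-23))/6 = -23 + 3 = -20 dBFS. ✓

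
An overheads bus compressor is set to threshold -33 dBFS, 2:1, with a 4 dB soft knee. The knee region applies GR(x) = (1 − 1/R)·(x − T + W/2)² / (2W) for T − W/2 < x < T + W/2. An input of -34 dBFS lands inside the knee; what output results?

-34.0625 dBFS

x − T + W/2 = -34 − (-33) + 2 = 1.
GR = (1 − 1/2) × 1² / 8 = 0.5 × 1 / 8 = 0.0625 dB.
Output = -34 − 0.0625 = -34.0625 dBFS.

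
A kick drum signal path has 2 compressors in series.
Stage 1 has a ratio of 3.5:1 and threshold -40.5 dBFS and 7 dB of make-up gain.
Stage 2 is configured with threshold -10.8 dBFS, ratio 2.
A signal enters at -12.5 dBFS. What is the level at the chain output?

-25.5 dBFS

Stage 1: -12.5 dBFS is 28 dB over -40.5 dBFS; at 3.5:1 that becomes 8 dB over, giving -32.5 dBFS; +7 dB make-up → -25.5 dBFS.
Stage 2: below threshold (-25.5 ≤ -10.8); passes unchanged; output -25.5 dBFS.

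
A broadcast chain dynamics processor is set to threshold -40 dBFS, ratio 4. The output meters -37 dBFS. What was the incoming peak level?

-28 dBFS

That's 3 dB above the -40 dBFS threshold.
Undo the ratio: input overshoot = 3 × 4 = 12 dB, giving input = -28 dBFS.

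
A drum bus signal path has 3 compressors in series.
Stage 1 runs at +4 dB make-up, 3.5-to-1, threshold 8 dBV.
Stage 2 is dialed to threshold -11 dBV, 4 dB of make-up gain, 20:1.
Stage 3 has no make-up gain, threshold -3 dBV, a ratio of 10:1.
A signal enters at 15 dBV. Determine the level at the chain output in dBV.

-5.75 dBV

Stage 1: 15 dBV is 7 dB over 8 dBV; at 3.5:1 that becomes 2 dB over, giving 10 dBV; +4 dB make-up → 14 dBV.
Stage 2: overshoot 25 dB → 25/20 = 1.25 dB → -9.75 dBV; +4 dB make-up → -5.75 dBV.
Stage 3: -5.75 dBV is at or below the -3 dBV threshold — no compression; output -5.75 dBV.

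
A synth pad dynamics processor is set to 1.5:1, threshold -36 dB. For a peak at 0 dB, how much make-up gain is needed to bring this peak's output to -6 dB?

6 dB

Without make-up, output = threshold + overshoot/1.5 = -36 + 24 = -12 dB.
Gap to target: 6 dB.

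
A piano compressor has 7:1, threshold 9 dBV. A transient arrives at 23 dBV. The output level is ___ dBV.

Overshoot: 23 − 9 = 14 dB.
At 7:1 the overshoot is divided by 7, leaving 2 dB above threshold.
That puts the output at 11 dBV.

11 dBV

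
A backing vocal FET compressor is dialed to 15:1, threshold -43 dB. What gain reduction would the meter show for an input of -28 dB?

14 dB

The signal is 15 dB above threshold.
At 15:1, output sits 15/15 = 1 dB above threshold.
Gain reduction = 15 − 1 = 14 dB.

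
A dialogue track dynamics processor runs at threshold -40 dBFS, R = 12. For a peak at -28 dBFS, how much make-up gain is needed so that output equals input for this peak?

11 dB

Overshoot 12 dB → 12/12 = 1 dB after compression, so the compressed level is -40 + 1 = -39 dBFS.
Make-up = target − compressed = -28 − (-39) = 11 dB.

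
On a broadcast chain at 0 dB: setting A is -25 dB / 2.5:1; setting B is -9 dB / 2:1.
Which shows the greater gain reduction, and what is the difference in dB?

A: GR = 25 − 25/2.5 = 15 dB.
B: GR = 9 − 9/2 = 4.5 dB.
A applies 10.5 dB more gain reduction.

A, by 10.5 dB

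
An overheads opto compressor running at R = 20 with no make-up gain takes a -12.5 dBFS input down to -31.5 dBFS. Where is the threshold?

Let T be the threshold. Output overshoot = (input overshoot)/R, so -31.5 − T = (-12.5 − T)/20.
20·(-31.5 − T) = -12.5 − T → 19·T = -630 − (-12.5) = -617.5.
T = -617.5/19 = -32.5 dBFS.

-32.5 dBFS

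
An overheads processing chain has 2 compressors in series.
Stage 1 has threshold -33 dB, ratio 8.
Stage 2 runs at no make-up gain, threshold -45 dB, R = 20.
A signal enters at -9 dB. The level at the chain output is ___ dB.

Stage 1: -9 dB is 24 dB over -33 dB; at 8:1 that becomes 3 dB over, giving -30 dB.
Stage 2: -30 dB is 15 dB over -45 dB; at 20:1 that becomes 0.75 dB over, giving -44.25 dB.

-44.25 dB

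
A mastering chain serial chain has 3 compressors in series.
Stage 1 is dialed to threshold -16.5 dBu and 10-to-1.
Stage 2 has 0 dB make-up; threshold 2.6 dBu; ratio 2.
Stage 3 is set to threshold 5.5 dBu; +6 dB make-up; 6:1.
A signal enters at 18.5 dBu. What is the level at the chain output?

Stage 1: 18.5 dBu is 35 dB over -16.5 dBu; at 10:1 that becomes 3.5 dB over, giving -13 dBu.
Stage 2: -13 dBu is at or below the 2.6 dBu threshold — no compression; output -13 dBu.
Stage 3: -13 dBu is at or below the 5.5 dBu threshold — no compression; make-up brings it to -7 dBu.

-7 dBu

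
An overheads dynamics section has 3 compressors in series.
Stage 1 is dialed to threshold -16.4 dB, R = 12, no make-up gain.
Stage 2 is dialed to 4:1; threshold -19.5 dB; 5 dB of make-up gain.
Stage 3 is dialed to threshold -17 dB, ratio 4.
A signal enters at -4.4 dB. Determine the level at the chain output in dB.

-16.11875 dB

Stage 1: 12 dB above -16.4 dB, reduced 12:1 to 1 dB above → -15.4 dB.
Stage 2: overshoot 4.1 dB → 4.1/4 = 1.025 dB → -18.475 dB; +5 dB make-up → -13.475 dB.
Stage 3: -13.475 dB is 3.525 dB over -17 dB; at 4:1 that becomes 0.88125 dB over, giving -16.11875 dB.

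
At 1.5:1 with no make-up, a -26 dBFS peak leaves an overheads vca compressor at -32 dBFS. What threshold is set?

Let T be the threshold. Output overshoot = (input overshoot)/R, so -32 − T = (-26 − T)/1.5.
1.5·(-32 − T) = -26 − T → 0.5·T = -48 − (-26) = -22.
T = -22/0.5 = -44 dBFS.

-44 dBFS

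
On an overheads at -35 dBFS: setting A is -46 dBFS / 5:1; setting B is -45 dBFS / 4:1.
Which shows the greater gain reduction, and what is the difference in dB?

A: GR = 11 − 11/5 = 8.8 dB.
B: GR = 10 − 10/4 = 7.5 dB.
A applies 1.3 dB more gain reduction.

A, by 1.3 dB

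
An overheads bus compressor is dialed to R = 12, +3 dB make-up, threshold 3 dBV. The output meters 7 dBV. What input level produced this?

15 dBV

Remove make-up: 7 − 3 = 4 dBV.
Post-compression overshoot = 4 − 3 = 1 dB.
Input overshoot = R × output overshoot = 12 dB → input = 3 + 12 = 15 dBV.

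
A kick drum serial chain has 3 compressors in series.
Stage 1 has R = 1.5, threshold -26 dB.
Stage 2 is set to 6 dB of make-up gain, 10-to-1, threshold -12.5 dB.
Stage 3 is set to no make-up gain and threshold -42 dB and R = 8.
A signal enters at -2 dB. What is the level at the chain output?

-37.53125 dB

Stage 1: -2 dB is 24 dB over -26 dB; at 1.5:1 that becomes 16 dB over, giving -10 dB.
Stage 2: -10 dB is 2.5 dB over -12.5 dB; at 10:1 that becomes 0.25 dB over, giving -12.25 dB; +6 dB make-up → -6.25 dB.
Stage 3: -6.25 dB is 35.75 dB over -42 dB; at 8:1 that becomes 4.46875 dB over, giving -37.53125 dB.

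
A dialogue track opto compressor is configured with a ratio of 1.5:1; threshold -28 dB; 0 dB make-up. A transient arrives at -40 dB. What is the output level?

-40 dB is 12 dB below the -28 dB threshold, so no gain reduction is applied.
Output = input = -40 dB.

-40 dB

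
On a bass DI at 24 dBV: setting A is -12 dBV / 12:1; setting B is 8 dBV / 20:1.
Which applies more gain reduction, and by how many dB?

A: GR = 36 − 36/12 = 33 dB.
B: GR = 16 − 16/20 = 15.2 dB.
Difference: 17.8 dB in favour of A.

A, by 17.8 dB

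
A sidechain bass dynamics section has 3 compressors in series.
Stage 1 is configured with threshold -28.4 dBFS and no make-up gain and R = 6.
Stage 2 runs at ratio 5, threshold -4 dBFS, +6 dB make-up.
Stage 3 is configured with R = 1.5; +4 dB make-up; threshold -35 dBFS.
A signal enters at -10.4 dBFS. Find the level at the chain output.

Stage 1: -10.4 dBFS is 18 dB over -28.4 dBFS; at 6:1 that becomes 3 dB over, giving -25.4 dBFS.
Stage 2: -25.4 dBFS is at or below the -4 dBFS threshold — no compression; make-up brings it to -19.4 dBFS.
Stage 3: -19.4 dBFS is 15.6 dB over -35 dBFS; at 1.5:1 that becomes 10.4 dB over, giving -24.6 dBFS; +4 dB make-up → -20.6 dBFS.

-20.6 dBFS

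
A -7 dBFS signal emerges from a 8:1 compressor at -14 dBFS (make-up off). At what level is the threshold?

-15 dBFS

Let T be the threshold. Output overshoot = (input overshoot)/R, so -14 − T = (-7 − T)/8.
8·(-14 − T) = -7 − T → 7·T = -112 − (-7) = -105.
T = -105/7 = -15 dBFS.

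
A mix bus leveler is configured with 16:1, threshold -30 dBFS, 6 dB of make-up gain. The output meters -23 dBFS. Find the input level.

-14 dBFS

Remove make-up: -23 − 6 = -29 dBFS.
Post-compression overshoot = -29 − (-30) = 1 dB.
Input overshoot = R × output overshoot = 16 dB → input = -30 + 16 = -14 dBFS.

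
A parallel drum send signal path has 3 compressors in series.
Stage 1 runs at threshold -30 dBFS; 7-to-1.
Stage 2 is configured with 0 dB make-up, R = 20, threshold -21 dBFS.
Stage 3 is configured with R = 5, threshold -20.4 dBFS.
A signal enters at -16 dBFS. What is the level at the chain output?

-28 dBFS

Stage 1: 14 dB above -30 dBFS, reduced 7:1 to 2 dB above → -28 dBFS.
Stage 2: -28 dBFS ≤ -21 dBFS, so stage 2 doesn't engage; output -28 dBFS.
Stage 3: below threshold (-28 ≤ -20.4); passes unchanged; output -28 dBFS.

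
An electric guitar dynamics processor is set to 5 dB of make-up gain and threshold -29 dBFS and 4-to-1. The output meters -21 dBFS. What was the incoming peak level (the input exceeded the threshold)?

Before make-up, the level was -21 − 5 = -26 dBFS.
That's 3 dB above the -29 dBFS threshold.
Undo the ratio: input overshoot = 3 × 4 = 12 dB, giving input = -17 dBFS.

-17 dBFS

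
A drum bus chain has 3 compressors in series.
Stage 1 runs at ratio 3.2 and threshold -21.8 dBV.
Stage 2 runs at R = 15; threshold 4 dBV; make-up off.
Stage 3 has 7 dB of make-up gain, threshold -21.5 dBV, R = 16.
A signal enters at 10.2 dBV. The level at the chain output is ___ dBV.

-13.89375 dBV

Stage 1: overshoot 32 dB → 32/3.2 = 10 dB → -11.8 dBV.
Stage 2: below threshold (-11.8 ≤ 4); passes unchanged; output -11.8 dBV.
Stage 3: overshoot 9.7 dB → 9.7/16 = 0.60625 dB → -20.89375 dBV; +7 dB make-up → -13.89375 dBV.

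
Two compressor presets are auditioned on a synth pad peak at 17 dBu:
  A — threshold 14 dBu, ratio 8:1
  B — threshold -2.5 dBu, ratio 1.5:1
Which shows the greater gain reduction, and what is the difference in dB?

A: overshoot 3 dB → output overshoot 0.375 dB → GR 2.625 dB.
B: overshoot 19.5 dB → output overshoot 13 dB → GR 6.5 dB.
B reduces 3.875 dB more.

B, by 3.875 dB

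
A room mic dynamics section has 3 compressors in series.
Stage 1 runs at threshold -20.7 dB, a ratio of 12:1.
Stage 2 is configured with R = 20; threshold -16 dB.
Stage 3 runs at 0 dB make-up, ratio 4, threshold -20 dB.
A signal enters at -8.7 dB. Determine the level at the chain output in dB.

Stage 1: -8.7 dB is 12 dB over -20.7 dB; at 12:1 that becomes 1 dB over, giving -19.7 dB.
Stage 2: -19.7 dB is at or below the -16 dB threshold — no compression; output -19.7 dB.
Stage 3: 0.3 dB above -20 dB, reduced 4:1 to 0.075 dB above → -19.925 dB.

-19.925 dB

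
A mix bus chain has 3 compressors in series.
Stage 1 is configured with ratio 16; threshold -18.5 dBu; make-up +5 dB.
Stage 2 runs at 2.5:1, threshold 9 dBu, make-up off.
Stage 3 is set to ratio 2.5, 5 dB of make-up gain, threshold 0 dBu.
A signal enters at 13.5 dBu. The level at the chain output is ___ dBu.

-6.5 dBu

Stage 1: 32 dB above -18.5 dBu, reduced 16:1 to 2 dB above → -16.5 dBu; +5 dB make-up → -11.5 dBu.
Stage 2: -11.5 dBu is at or below the 9 dBu threshold — no compression; output -11.5 dBu.
Stage 3: -11.5 dBu ≤ 0 dBu, so stage 3 doesn't engage; make-up brings it to -6.5 dBu.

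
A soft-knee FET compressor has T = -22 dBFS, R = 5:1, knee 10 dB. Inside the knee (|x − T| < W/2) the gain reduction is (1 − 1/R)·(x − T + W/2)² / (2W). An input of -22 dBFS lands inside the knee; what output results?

x − T + W/2 = -22 − (-22) + 5 = 5.
GR = (1 − 1/5) × 5² / 20 = 0.8 × 25 / 20 = 1 dB.
Output = -22 − 1 = -23 dBFS.

-23 dBFS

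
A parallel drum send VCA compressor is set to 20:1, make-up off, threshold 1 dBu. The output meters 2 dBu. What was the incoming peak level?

Post-compression overshoot = 2 − 1 = 1 dB.
Undo the ratio: input overshoot = 1 × 20 = 20 dB, giving input = 21 dBu.

21 dBu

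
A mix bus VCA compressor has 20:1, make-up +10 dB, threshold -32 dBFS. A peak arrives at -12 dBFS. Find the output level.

-12 dBFS sits 20 dB over threshold.
20:1 compression reduces that to 20/20 = 1 dB over.
Output = -32 + 1 = -31 dBFS; make-up adds 10 dB, giving -21 dBFS.

-21 dBFS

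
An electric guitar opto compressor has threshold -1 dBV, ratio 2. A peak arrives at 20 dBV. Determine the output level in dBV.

Overshoot: 20 − (-1) = 21 dB.
2:1 compression reduces that to 21/2 = 10.5 dB over.
That puts the output at 9.5 dBV.

9.5 dBV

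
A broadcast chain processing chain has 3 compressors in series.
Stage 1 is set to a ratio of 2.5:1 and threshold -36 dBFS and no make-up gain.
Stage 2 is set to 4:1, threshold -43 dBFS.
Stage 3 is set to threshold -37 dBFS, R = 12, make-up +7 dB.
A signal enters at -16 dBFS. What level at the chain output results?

Stage 1: -16 dBFS is 20 dB over -36 dBFS; at 2.5:1 that becomes 8 dB over, giving -28 dBFS.
Stage 2: overshoot 15 dB → 15/4 = 3.75 dB → -39.25 dBFS.
Stage 3: -39.25 dBFS ≤ -37 dBFS, so stage 3 doesn't engage; make-up brings it to -32.25 dBFS.

-32.25 dBFS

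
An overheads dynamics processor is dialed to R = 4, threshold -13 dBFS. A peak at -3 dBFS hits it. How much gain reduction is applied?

-3 dBFS exceeds the threshold by 10 dB.
A 4:1 ratio leaves 2.5 dB of that excess.
Gain reduction = 10 − 2.5 = 7.5 dB.

7.5 dB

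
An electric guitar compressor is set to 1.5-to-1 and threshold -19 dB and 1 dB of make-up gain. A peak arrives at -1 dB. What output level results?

-1 dB sits 18 dB over threshold.
1.5:1 compression reduces that to 18/1.5 = 12 dB over.
Output = -19 + 12 = -7 dB; make-up adds 1 dB, giving -6 dB.

-6 dB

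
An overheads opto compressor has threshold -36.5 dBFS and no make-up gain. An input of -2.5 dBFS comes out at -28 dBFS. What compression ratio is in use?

Input overshoot = -2.5 − (-36.5) = 34 dB; output overshoot = -28 − (-36.5) = 8.5 dB.
Ratio = 34 / 8.5 = 4.

4:1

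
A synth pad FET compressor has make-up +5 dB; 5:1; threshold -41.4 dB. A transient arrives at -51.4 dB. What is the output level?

-46.4 dB

-51.4 dB is 10 dB below the -41.4 dB threshold, so no gain reduction is applied.
Make-up gain adds 5 dB: -51.4 + 5 = -46.4 dB.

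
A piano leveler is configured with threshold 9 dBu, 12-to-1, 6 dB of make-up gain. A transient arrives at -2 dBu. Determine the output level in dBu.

-2 dBu is 11 dB below the 9 dBu threshold, so no gain reduction is applied.
Make-up gain adds 6 dB: -2 + 6 = 4 dBu.

4 dBu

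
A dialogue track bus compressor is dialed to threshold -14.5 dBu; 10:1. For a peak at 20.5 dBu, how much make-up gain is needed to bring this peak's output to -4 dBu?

Without make-up, output = threshold + overshoot/10 = -14.5 + 3.5 = -11 dBu.
Gap to target: 7 dB.

7 dB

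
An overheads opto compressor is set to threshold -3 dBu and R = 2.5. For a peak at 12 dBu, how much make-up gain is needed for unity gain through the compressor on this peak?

9 dB

The peak compresses to -3 + 15/2.5 = 3 dBu.
To reach 12 dBu requires 12 − 3 = 9 dB of make-up.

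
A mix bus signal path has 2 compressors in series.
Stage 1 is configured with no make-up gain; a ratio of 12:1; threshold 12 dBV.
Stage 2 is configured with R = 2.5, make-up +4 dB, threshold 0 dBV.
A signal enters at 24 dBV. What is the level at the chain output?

Stage 1: 12 dB above 12 dBV, reduced 12:1 to 1 dB above → 13 dBV.
Stage 2: 13 dBV is 13 dB over 0 dBV; at 2.5:1 that becomes 5.2 dB over, giving 5.2 dBV; +4 dB make-up → 9.2 dBV.

9.2 dBV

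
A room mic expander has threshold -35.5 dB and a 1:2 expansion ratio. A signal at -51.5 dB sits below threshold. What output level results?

Below threshold, a 1:2 expander applies gain = (2−1)×(T − x) of attenuation.
(2−1) × 16 = 16 dB, so output = -51.5 − 16 = -67.5 dB.

-67.5 dB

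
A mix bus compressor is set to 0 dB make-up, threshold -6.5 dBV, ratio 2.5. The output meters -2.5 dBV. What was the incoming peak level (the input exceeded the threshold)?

3.5 dBV

That's 4 dB above the -6.5 dBV threshold.
Before 2.5:1 compression the overshoot was 4 × 2.5 = 10 dB, so input = -6.5 + 10 = 3.5 dBV.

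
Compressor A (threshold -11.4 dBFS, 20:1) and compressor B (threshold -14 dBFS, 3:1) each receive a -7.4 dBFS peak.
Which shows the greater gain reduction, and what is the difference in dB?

B, by 0.6 dB

A: overshoot 4 dB → output overshoot 0.2 dB → GR 3.8 dB.
B: overshoot 6.6 dB → output overshoot 2.2 dB → GR 4.4 dB.
Difference: 0.6 dB in favour of B.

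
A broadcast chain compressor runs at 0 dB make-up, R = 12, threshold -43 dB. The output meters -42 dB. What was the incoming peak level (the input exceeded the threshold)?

The compressed level sits -42 − (-43) = 1 dB over threshold.
Before 12:1 compression the overshoot was 1 × 12 = 12 dB, so input = -43 + 12 = -31 dB.

-31 dB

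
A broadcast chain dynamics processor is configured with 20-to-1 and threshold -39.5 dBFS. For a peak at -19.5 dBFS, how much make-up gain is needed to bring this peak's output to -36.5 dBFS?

2 dB

The peak compresses to -39.5 + 20/20 = -38.5 dBFS.
To reach -36.5 dBFS requires -36.5 − (-38.5) = 2 dB of make-up.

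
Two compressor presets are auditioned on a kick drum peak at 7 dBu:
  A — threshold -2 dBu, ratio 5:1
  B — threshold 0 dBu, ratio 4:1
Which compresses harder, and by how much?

A, by 1.95 dB

A: 9 dB over, compressed to 1.8 dB over, so 7.2 dB of GR.
B: 7 dB over, compressed to 1.75 dB over, so 5.25 dB of GR.
A applies 1.95 dB more gain reduction.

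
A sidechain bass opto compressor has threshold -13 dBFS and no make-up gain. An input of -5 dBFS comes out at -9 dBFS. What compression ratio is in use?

2:1

Input overshoot = -5 − (-13) = 8 dB; output overshoot = -9 − (-13) = 4 dB.
Ratio = 8 / 4 = 2.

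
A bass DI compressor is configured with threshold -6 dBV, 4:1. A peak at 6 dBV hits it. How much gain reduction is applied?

9 dB

6 dBV exceeds the threshold by 12 dB.
At 4:1, output sits 12/4 = 3 dB above threshold.
Gain reduction = 12 − 3 = 9 dB.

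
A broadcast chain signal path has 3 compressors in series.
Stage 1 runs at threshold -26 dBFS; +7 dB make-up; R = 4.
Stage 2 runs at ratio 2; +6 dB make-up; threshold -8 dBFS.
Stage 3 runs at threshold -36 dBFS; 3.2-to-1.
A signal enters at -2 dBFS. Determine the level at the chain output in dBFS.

Stage 1: -2 dBFS is 24 dB over -26 dBFS; at 4:1 that becomes 6 dB over, giving -20 dBFS; +7 dB make-up → -13 dBFS.
Stage 2: below threshold (-13 ≤ -8); passes unchanged; make-up brings it to -7 dBFS.
Stage 3: 29 dB above -36 dBFS, reduced 3.2:1 to 9.0625 dB above → -26.9375 dBFS.

-26.9375 dBFS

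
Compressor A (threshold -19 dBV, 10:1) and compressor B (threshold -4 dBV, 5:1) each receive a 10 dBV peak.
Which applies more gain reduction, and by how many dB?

A, by 14.9 dB

A: GR = 29 − 29/10 = 26.1 dB.
B: GR = 14 − 14/5 = 11.2 dB.
Difference: 14.9 dB in favour of A.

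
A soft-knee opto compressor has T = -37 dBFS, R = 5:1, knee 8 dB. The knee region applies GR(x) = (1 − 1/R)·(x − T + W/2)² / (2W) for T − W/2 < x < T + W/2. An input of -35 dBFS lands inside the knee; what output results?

-36.8 dBFS

x − T + W/2 = -35 − (-37) + 4 = 6.
GR = (1 − 1/5) × 6² / 16 = 0.8 × 36 / 16 = 1.8 dB.
Output = -35 − 1.8 = -36.8 dBFS.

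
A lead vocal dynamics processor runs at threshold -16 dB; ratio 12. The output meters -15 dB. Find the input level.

-4 dB

That's 1 dB above the -16 dB threshold.
Undo the ratio: input overshoot = 1 × 12 = 12 dB, giving input = -4 dB.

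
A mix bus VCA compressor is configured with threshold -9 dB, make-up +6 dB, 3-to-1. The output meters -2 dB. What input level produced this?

-6 dB

Remove make-up: -2 − 6 = -8 dB.
That's 1 dB above the -9 dB threshold.
Undo the ratio: input overshoot = 1 × 3 = 3 dB, giving input = -6 dB.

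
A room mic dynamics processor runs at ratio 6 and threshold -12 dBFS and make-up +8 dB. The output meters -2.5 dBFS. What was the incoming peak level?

Before make-up, the level was -2.5 − 8 = -10.5 dBFS.
That's 1.5 dB above the -12 dBFS threshold.
Before 6:1 compression the overshoot was 1.5 × 6 = 9 dB, so input = -12 + 9 = -3 dBFS.

-3 dBFS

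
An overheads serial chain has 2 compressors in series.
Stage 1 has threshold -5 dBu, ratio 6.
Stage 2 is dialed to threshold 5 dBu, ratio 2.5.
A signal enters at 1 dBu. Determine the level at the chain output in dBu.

-4 dBu

Stage 1: overshoot 6 dB → 6/6 = 1 dB → -4 dBu.
Stage 2: -4 dBu ≤ 5 dBu, so stage 2 doesn't engage; output -4 dBu.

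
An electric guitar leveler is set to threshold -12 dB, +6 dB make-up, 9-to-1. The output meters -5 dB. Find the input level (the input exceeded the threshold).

Stripping the +6 dB make-up gives -11 dB at the gain stage.
That's 1 dB above the -12 dB threshold.
Undo the ratio: input overshoot = 1 × 9 = 9 dB, giving input = -3 dB.

-3 dB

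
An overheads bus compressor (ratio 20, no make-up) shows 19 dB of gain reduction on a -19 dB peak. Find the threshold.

Gain reduction = -19 − (-38) = 19 dB; output overshoot = GR / (R − 1) = 19 / 19 = 1 dB.
Threshold = output − output overshoot = -38 − 1 = -39 dB.

-39 dB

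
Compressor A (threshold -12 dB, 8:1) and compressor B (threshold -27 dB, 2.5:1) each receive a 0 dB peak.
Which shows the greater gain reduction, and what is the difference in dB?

A: 12 dB over, compressed to 1.5 dB over, so 10.5 dB of GR.
B: 27 dB over, compressed to 10.8 dB over, so 16.2 dB of GR.
Difference: 5.7 dB in favour of B.

B, by 5.7 dB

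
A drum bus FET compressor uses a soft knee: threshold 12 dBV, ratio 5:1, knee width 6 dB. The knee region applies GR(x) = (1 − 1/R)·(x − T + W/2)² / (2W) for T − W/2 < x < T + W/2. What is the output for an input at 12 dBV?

11.4 dBV

x − T + W/2 = 12 − 12 + 3 = 3.
GR = (1 − 1/5) × 3² / 12 = 0.8 × 9 / 12 = 0.6 dB.
Output = 12 − 0.6 = 11.4 dBV.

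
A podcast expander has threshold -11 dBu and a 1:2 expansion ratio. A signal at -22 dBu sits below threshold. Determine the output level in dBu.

Below threshold, a 1:2 expander applies gain = (2−1)×(T − x) of attenuation.
(2−1) × 11 = 11 dB, so output = -22 − 11 = -33 dBu.

-33 dBu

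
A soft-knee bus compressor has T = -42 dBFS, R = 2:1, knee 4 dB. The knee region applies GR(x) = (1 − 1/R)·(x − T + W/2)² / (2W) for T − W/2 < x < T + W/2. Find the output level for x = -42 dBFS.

x − T + W/2 = -42 − (-42) + 2 = 2.
GR = (1 − 1/2) × 2² / 8 = 0.5 × 4 / 8 = 0.25 dB.
Output = -42 − 0.25 = -42.25 dBFS.

-42.25 dBFS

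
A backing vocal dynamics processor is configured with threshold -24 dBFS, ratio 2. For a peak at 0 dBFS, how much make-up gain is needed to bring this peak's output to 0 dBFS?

12 dB

Without make-up, output = threshold + overshoot/2 = -24 + 12 = -12 dBFS.
Gap to target: 12 dB.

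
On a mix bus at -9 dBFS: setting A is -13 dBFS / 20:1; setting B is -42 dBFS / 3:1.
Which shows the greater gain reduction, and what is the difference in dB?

B, by 18.2 dB

A: GR = 4 − 4/20 = 3.8 dB.
B: GR = 33 − 33/3 = 22 dB.
B applies 18.2 dB more gain reduction.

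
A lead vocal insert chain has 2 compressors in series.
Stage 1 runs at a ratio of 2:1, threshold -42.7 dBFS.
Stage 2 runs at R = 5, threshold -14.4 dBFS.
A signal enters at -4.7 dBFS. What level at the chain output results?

-23.7 dBFS

Stage 1: 38 dB above -42.7 dBFS, reduced 2:1 to 19 dB above → -23.7 dBFS.
Stage 2: -23.7 dBFS is at or below the -14.4 dBFS threshold — no compression; output -23.7 dBFS.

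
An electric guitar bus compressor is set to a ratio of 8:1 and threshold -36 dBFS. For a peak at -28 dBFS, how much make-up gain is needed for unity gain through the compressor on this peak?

The peak compresses to -36 + 8/8 = -35 dBFS.
To reach -28 dBFS requires -28 − (-35) = 7 dB of make-up.

7 dB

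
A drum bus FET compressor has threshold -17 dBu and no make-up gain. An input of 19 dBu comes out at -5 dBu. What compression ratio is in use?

Input overshoot = 19 − (-17) = 36 dB; output overshoot = -5 − (-17) = 12 dB.
Ratio = 36 / 12 = 3.

3:1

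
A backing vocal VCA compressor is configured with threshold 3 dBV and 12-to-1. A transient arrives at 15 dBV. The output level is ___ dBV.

Overshoot: 15 − 3 = 12 dB.
At 12:1 the overshoot is divided by 12, leaving 1 dB above threshold.
Output = 3 + 1 = 4 dBV.

4 dBV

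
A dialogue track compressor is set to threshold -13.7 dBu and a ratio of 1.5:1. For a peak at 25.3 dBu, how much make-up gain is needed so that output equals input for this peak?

The peak compresses to -13.7 + 39/1.5 = 12.3 dBu.
To reach 25.3 dBu requires 25.3 − 12.3 = 13 dB of make-up.

13 dB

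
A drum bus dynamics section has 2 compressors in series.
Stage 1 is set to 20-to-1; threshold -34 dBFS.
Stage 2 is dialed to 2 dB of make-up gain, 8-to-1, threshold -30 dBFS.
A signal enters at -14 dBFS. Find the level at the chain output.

Stage 1: 20 dB above -34 dBFS, reduced 20:1 to 1 dB above → -33 dBFS.
Stage 2: -33 dBFS is at or below the -30 dBFS threshold — no compression; make-up brings it to -31 dBFS.

-31 dBFS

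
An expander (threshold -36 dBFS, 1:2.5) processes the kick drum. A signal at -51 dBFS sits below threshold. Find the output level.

Below threshold, a 1:2.5 expander applies gain = (2.5−1)×(T − x) of attenuation.
(2.5−1) × 15 = 22.5 dB, so output = -51 − 22.5 = -73.5 dBFS.

-73.5 dBFS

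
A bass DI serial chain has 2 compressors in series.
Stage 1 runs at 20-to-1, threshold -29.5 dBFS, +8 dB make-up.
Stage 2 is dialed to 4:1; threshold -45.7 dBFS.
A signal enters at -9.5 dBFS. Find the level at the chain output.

Stage 1: -9.5 dBFS is 20 dB over -29.5 dBFS; at 20:1 that becomes 1 dB over, giving -28.5 dBFS; +8 dB make-up → -20.5 dBFS.
Stage 2: -20.5 dBFS is 25.2 dB over -45.7 dBFS; at 4:1 that becomes 6.3 dB over, giving -39.4 dBFS.

-39.4 dBFS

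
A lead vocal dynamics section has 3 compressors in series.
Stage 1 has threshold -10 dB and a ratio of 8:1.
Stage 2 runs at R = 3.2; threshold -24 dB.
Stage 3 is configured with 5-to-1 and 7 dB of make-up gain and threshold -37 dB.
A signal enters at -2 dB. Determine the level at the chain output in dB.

-26.4625 dB

Stage 1: overshoot 8 dB → 8/8 = 1 dB → -9 dB.
Stage 2: overshoot 15 dB → 15/3.2 = 4.6875 dB → -19.3125 dB.
Stage 3: overshoot 17.6875 dB → 17.6875/5 = 3.5375 dB → -33.4625 dB; +7 dB make-up → -26.4625 dB.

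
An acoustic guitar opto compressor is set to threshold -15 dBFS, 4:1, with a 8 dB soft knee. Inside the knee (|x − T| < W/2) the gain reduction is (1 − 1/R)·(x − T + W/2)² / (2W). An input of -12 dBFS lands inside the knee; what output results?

x − T + W/2 = -12 − (-15) + 4 = 7.
GR = (1 − 1/4) × 7² / 16 = 0.75 × 49 / 16 = 2.296875 dB.
Output = -12 − 2.296875 = -14.296875 dBFS.

-14.296875 dBFS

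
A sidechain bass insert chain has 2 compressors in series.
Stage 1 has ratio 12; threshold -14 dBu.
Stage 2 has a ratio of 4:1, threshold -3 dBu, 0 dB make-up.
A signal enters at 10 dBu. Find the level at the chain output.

-12 dBu

Stage 1: 24 dB above -14 dBu, reduced 12:1 to 2 dB above → -12 dBu.
Stage 2: below threshold (-12 ≤ -3); passes unchanged; output -12 dBu.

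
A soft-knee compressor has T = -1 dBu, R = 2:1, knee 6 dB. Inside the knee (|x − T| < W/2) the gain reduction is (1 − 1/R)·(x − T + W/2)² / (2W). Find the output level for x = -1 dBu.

x − T + W/2 = -1 − (-1) + 3 = 3.
GR = (1 − 1/2) × 3² / 12 = 0.5 × 9 / 12 = 0.375 dB.
Output = -1 − 0.375 = -1.375 dBu.

-1.375 dBu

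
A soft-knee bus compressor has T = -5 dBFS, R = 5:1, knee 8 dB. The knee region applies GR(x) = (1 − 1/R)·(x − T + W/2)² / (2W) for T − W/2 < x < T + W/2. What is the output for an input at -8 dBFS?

x − T + W/2 = -8 − (-5) + 4 = 1.
GR = (1 − 1/5) × 1² / 16 = 0.8 × 1 / 16 = 0.05 dB.
Output = -8 − 0.05 = -8.05 dBFS.

-8.05 dBFS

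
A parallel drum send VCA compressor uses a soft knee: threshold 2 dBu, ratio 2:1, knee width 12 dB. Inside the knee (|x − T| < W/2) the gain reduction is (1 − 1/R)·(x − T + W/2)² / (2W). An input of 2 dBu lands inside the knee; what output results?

1.25 dBu

x − T + W/2 = 2 − 2 + 6 = 6.
GR = (1 − 1/2) × 6² / 24 = 0.5 × 36 / 24 = 0.75 dB.
Output = 2 − 0.75 = 1.25 dBu.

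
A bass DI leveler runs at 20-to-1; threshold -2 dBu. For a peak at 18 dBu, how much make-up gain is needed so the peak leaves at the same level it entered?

19 dB

The peak compresses to -2 + 20/20 = -1 dBu.
To reach 18 dBu requires 18 − (-1) = 19 dB of make-up.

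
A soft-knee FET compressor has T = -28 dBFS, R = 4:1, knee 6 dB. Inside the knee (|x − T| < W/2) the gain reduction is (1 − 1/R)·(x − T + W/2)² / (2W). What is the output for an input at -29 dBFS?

-29.25 dBFS

x − T + W/2 = -29 − (-28) + 3 = 2.
GR = (1 − 1/4) × 2² / 12 = 0.75 × 4 / 12 = 0.25 dB.
Output = -29 − 0.25 = -29.25 dBFS.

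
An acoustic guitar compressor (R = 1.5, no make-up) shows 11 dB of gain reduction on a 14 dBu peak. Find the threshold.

-19 dBu

Let T be the threshold. Output overshoot = (input overshoot)/R, so 3 − T = (14 − T)/1.5.
1.5·(3 − T) = 14 − T → 0.5·T = 4.5 − 14 = -9.5.
T = -9.5/0.5 = -19 dBu.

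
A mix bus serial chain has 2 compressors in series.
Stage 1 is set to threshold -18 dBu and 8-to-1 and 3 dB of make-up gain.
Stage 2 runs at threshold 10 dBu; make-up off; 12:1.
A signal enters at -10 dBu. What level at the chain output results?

Stage 1: -10 dBu is 8 dB over -18 dBu; at 8:1 that becomes 1 dB over, giving -17 dBu; +3 dB make-up → -14 dBu.
Stage 2: -14 dBu is at or below the 10 dBu threshold — no compression; output -14 dBu.

-14 dBu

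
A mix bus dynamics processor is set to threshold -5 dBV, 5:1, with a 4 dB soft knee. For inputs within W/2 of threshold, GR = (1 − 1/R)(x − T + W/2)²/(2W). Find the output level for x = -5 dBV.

x − T + W/2 = -5 − (-5) + 2 = 2.
GR = (1 − 1/5) × 2² / 8 = 0.8 × 4 / 8 = 0.4 dB.
Output = -5 − 0.4 = -5.4 dBV.

-5.4 dBV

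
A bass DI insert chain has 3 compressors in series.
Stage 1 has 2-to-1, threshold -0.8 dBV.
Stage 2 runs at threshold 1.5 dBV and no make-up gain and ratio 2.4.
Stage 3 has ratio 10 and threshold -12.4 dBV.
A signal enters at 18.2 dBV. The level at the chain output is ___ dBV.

Stage 1: 19 dB above -0.8 dBV, reduced 2:1 to 9.5 dB above → 8.7 dBV.
Stage 2: overshoot 7.2 dB → 7.2/2.4 = 3 dB → 4.5 dBV.
Stage 3: 16.9 dB above -12.4 dBV, reduced 10:1 to 1.69 dB above → -10.71 dBV.

-10.71 dBV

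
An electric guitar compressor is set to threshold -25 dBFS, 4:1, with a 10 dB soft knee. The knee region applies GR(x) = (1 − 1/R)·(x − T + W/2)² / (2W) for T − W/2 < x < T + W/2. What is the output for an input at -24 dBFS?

x − T + W/2 = -24 − (-25) + 5 = 6.
GR = (1 − 1/4) × 6² / 20 = 0.75 × 36 / 20 = 1.35 dB.
Output = -24 − 1.35 = -25.35 dBFS.

-25.35 dBFS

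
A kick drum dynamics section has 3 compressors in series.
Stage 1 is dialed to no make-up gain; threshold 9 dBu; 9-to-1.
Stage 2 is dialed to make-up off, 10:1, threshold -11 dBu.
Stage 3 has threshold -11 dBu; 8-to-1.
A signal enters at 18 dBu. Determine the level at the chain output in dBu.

Stage 1: 18 dBu is 9 dB over 9 dBu; at 9:1 that becomes 1 dB over, giving 10 dBu.
Stage 2: overshoot 21 dB → 21/10 = 2.1 dB → -8.9 dBu.
Stage 3: 2.1 dB above -11 dBu, reduced 8:1 to 0.2625 dB above → -10.7375 dBu.

-10.7375 dBu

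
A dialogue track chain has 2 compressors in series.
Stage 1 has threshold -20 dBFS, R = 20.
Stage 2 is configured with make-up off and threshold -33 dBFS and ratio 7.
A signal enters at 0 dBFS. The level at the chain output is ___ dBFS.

-31 dBFS

Stage 1: 0 dBFS is 20 dB over -20 dBFS; at 20:1 that becomes 1 dB over, giving -19 dBFS.
Stage 2: -19 dBFS is 14 dB over -33 dBFS; at 7:1 that becomes 2 dB over, giving -31 dBFS.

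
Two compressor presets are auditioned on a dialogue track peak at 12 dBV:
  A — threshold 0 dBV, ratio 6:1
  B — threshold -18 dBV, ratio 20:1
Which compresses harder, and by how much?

A: GR = 12 − 12/6 = 10 dB.
B: GR = 30 − 30/20 = 28.5 dB.
B reduces 18.5 dB more.

B, by 18.5 dB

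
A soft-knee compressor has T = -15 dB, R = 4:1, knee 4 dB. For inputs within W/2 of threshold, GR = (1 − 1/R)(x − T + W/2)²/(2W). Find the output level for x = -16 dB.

-16.09375 dB

x − T + W/2 = -16 − (-15) + 2 = 1.
GR = (1 − 1/4) × 1² / 8 = 0.75 × 1 / 8 = 0.09375 dB.
Output = -16 − 0.09375 = -16.09375 dB.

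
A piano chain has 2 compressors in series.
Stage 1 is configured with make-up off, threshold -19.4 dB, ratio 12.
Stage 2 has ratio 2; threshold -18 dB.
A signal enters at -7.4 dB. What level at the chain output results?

-18.4 dB

Stage 1: overshoot 12 dB → 12/12 = 1 dB → -18.4 dB.
Stage 2: below threshold (-18.4 ≤ -18); passes unchanged; output -18.4 dB.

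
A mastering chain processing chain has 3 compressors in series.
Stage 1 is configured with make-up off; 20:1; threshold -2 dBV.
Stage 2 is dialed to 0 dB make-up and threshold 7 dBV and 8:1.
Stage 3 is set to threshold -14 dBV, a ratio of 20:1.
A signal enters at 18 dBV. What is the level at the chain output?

-13.35 dBV

Stage 1: overshoot 20 dB → 20/20 = 1 dB → -1 dBV.
Stage 2: -1 dBV is at or below the 7 dBV threshold — no compression; output -1 dBV.
Stage 3: 13 dB above -14 dBV, reduced 20:1 to 0.65 dB above → -13.35 dBV.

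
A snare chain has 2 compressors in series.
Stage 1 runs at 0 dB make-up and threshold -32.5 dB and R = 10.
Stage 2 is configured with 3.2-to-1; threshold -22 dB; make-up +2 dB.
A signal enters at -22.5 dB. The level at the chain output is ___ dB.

Stage 1: 10 dB above -32.5 dB, reduced 10:1 to 1 dB above → -31.5 dB.
Stage 2: below threshold (-31.5 ≤ -22); passes unchanged; make-up brings it to -29.5 dB.

-29.5 dB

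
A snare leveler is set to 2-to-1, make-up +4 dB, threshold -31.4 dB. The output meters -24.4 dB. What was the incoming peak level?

Before make-up, the level was -24.4 − 4 = -28.4 dB.
Post-compression overshoot = -28.4 − (-31.4) = 3 dB.
Input overshoot = R × output overshoot = 6 dB → input = -31.4 + 6 = -25.4 dB.

-25.4 dB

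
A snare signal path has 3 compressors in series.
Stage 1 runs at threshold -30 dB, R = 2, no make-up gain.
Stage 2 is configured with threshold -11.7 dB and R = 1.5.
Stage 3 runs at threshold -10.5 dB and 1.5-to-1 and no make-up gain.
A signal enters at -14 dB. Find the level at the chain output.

Stage 1: 16 dB above -30 dB, reduced 2:1 to 8 dB above → -22 dB.
Stage 2: below threshold (-22 ≤ -11.7); passes unchanged; output -22 dB.
Stage 3: below threshold (-22 ≤ -10.5); passes unchanged; output -22 dB.

-22 dB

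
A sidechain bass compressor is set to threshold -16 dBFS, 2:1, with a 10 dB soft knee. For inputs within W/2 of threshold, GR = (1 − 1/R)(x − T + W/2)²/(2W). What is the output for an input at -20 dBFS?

-20.025 dBFS

x − T + W/2 = -20 − (-16) + 5 = 1.
GR = (1 − 1/2) × 1² / 20 = 0.5 × 1 / 20 = 0.025 dB.
Output = -20 − 0.025 = -20.025 dBFS.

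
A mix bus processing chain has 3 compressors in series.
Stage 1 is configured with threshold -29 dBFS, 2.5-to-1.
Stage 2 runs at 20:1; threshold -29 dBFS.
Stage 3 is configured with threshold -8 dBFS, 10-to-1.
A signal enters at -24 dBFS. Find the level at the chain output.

Stage 1: -24 dBFS is 5 dB over -29 dBFS; at 2.5:1 that becomes 2 dB over, giving -27 dBFS.
Stage 2: overshoot 2 dB → 2/20 = 0.1 dB → -28.9 dBFS.
Stage 3: -28.9 dBFS ≤ -8 dBFS, so stage 3 doesn't engage; output -28.9 dBFS.

-28.9 dBFS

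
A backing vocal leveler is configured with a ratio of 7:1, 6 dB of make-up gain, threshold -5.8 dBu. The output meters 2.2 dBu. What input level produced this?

Before make-up, the level was 2.2 − 6 = -3.8 dBu.
That's 2 dB above the -5.8 dBu threshold.
Input overshoot = R × output overshoot = 14 dB → input = -5.8 + 14 = 8.2 dBu.

8.2 dBu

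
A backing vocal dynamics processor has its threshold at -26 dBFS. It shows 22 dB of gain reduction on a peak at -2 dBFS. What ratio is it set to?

Input overshoot = -2 − (-26) = 24 dB.
Output overshoot = 24 − 22 = 2 dB.
Ratio = input overshoot / output overshoot = 24 / 2 = 12.

12:1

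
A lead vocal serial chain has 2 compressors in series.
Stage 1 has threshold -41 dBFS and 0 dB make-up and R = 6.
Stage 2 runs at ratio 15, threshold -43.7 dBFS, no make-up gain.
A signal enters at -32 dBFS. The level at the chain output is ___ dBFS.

-43.42 dBFS

Stage 1: overshoot 9 dB → 9/6 = 1.5 dB → -39.5 dBFS.
Stage 2: -39.5 dBFS is 4.2 dB over -43.7 dBFS; at 15:1 that becomes 0.28 dB over, giving -43.42 dBFS.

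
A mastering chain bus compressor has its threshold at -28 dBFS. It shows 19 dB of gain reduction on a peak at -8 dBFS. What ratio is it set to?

Input overshoot = -8 − (-28) = 20 dB.
Output overshoot = 20 − 19 = 1 dB.
Ratio = input overshoot / output overshoot = 20 / 1 = 20.

20:1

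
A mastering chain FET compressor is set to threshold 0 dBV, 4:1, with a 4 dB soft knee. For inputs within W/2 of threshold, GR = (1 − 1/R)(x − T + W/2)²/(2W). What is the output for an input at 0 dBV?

-0.375 dBV

x − T + W/2 = 0 − 0 + 2 = 2.
GR = (1 − 1/4) × 2² / 8 = 0.75 × 4 / 8 = 0.375 dB.
Output = 0 − 0.375 = -0.375 dBV.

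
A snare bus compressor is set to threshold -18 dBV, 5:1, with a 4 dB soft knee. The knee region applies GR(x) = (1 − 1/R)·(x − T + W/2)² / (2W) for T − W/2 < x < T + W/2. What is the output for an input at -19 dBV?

x − T + W/2 = -19 − (-18) + 2 = 1.
GR = (1 − 1/5) × 1² / 8 = 0.8 × 1 / 8 = 0.1 dB.
Output = -19 − 0.1 = -19.1 dBV.

-19.1 dBV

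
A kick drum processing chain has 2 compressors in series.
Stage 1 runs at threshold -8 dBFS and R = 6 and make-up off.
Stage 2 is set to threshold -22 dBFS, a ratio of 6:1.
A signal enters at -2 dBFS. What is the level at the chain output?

-19.5 dBFS

Stage 1: overshoot 6 dB → 6/6 = 1 dB → -7 dBFS.
Stage 2: 15 dB above -22 dBFS, reduced 6:1 to 2.5 dB above → -19.5 dBFS.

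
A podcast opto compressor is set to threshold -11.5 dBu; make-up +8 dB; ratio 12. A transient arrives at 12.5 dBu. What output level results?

12.5 dBu sits 24 dB over threshold.
12:1 compression reduces that to 24/12 = 2 dB over.
That puts the output at -9.5 dBu; make-up adds 8 dB, giving -1.5 dBu.

-1.5 dBu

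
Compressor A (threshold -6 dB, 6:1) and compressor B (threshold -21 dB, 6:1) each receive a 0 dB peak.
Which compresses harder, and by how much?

B, by 12.5 dB

A: 6 dB over, compressed to 1 dB over, so 5 dB of GR.
B: 21 dB over, compressed to 3.5 dB over, so 17.5 dB of GR.
Difference: 12.5 dB in favour of B.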